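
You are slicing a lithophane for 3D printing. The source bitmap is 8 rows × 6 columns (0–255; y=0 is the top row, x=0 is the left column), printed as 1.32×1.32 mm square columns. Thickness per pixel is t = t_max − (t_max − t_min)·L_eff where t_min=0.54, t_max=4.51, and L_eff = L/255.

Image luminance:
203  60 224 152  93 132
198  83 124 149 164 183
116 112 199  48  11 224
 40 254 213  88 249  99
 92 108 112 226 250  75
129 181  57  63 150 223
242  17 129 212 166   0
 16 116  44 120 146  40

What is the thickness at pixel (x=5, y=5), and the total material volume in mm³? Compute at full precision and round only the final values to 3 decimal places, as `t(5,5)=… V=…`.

t(5,5)=1.038 V=205.428

span = t_max - t_min = 4.51 - 0.54 = 3.970
L(5,5) = 223, L_eff = 223/255 = 0.874510
t(5,5) = 4.51 - 3.970·0.874510 = 1.038
Σt over all 8·6 pixels = 751609/6375 ≈ 117.8994510
V = pitch²·Σt = 1.32²·751609/6375 = 205.428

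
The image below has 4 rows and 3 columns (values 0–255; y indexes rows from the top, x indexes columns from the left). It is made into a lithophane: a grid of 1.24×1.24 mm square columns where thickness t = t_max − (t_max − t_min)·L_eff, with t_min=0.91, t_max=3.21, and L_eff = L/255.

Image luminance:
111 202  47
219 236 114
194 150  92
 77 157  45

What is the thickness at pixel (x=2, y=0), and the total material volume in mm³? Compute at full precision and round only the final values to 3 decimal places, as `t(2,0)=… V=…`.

span = t_max - t_min = 3.21 - 0.91 = 2.300
L(2,0) = 47, L_eff = 47/255 = 0.184314
t(2,0) = 3.21 - 2.300·0.184314 = 2.786
Σt over all 4·3 pixels = 10069/425 ≈ 23.6917647
V = pitch²·Σt = 1.24²·10069/425 = 36.428

t(2,0)=2.786 V=36.428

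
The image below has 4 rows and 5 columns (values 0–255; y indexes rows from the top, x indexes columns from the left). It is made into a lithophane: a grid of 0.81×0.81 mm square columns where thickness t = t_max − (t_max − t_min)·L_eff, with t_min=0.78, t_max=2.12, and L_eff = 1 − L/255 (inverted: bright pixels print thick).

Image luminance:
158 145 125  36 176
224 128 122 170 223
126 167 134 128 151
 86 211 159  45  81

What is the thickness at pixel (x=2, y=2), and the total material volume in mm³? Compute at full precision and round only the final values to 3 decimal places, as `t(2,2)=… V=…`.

span = t_max - t_min = 2.12 - 0.78 = 1.340
L(2,2) = 134, L_eff = 1 - 134/255 = 0.474510 (inverted)
t(2,2) = 2.12 - 1.340·0.474510 = 1.484
Σt over all 4·5 pixels = 77233/2550 ≈ 30.2874510
V = pitch²·Σt = 0.81²·77233/2550 = 19.872

t(2,2)=1.484 V=19.872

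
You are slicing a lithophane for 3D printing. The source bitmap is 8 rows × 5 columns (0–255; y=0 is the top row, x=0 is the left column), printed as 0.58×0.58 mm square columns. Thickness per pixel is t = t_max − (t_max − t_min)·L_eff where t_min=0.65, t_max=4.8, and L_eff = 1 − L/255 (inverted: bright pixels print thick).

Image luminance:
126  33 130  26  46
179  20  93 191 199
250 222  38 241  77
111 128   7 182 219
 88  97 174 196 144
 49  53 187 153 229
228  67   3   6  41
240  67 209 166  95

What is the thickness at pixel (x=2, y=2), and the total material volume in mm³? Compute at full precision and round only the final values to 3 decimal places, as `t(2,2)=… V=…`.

t(2,2)=1.268 V=36.175

span = t_max - t_min = 4.8 - 0.65 = 4.150
L(2,2) = 38, L_eff = 1 - 38/255 = 0.850980 (inverted)
t(2,2) = 4.8 - 4.150·0.850980 = 1.268
Σt over all 8·5 pixels = 18281/170 ≈ 107.5352941
V = pitch²·Σt = 0.58²·18281/170 = 36.175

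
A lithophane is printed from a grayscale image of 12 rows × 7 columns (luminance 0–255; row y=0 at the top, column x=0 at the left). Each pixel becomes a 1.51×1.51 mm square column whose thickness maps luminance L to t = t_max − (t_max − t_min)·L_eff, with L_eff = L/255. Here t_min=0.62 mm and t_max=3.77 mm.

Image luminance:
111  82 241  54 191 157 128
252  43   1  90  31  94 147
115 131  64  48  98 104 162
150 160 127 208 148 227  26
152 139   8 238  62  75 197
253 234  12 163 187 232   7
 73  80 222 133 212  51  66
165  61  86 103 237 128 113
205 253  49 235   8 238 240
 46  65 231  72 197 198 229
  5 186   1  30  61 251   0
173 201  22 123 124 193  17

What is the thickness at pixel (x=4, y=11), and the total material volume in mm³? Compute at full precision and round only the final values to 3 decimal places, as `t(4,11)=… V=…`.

span = t_max - t_min = 3.77 - 0.62 = 3.150
L(4,11) = 124, L_eff = 124/255 = 0.486275
t(4,11) = 3.77 - 3.150·0.486275 = 2.238
Σt over all 12·7 pixels = 78246/425 ≈ 184.1082353
V = pitch²·Σt = 1.51²·78246/425 = 419.785

t(4,11)=2.238 V=419.785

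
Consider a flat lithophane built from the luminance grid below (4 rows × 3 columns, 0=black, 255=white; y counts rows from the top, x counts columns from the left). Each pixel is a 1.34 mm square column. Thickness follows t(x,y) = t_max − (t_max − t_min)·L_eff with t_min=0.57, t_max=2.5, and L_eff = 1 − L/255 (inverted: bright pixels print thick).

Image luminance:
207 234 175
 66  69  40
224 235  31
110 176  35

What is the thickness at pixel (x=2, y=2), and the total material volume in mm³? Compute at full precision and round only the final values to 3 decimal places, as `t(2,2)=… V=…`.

span = t_max - t_min = 2.5 - 0.57 = 1.930
L(2,2) = 31, L_eff = 1 - 31/255 = 0.878431 (inverted)
t(2,2) = 2.5 - 1.930·0.878431 = 0.805
Σt over all 4·3 pixels = 80601/4250 ≈ 18.9649412
V = pitch²·Σt = 1.34²·80601/4250 = 34.053

t(2,2)=0.805 V=34.053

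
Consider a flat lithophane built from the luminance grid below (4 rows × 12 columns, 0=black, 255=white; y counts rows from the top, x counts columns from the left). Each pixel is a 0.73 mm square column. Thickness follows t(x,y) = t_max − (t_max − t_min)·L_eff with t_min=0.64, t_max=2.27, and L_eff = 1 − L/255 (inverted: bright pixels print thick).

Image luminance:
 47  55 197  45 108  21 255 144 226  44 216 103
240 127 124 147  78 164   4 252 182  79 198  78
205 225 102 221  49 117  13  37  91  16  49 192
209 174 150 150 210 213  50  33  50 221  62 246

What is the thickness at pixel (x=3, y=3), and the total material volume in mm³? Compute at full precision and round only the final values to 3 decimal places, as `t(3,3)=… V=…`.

span = t_max - t_min = 2.27 - 0.64 = 1.630
L(3,3) = 150, L_eff = 1 - 150/255 = 0.411765 (inverted)
t(3,3) = 2.27 - 1.630·0.411765 = 1.599
Σt over all 4·12 pixels = 599019/8500 ≈ 70.4728235
V = pitch²·Σt = 0.73²·599019/8500 = 37.555

t(3,3)=1.599 V=37.555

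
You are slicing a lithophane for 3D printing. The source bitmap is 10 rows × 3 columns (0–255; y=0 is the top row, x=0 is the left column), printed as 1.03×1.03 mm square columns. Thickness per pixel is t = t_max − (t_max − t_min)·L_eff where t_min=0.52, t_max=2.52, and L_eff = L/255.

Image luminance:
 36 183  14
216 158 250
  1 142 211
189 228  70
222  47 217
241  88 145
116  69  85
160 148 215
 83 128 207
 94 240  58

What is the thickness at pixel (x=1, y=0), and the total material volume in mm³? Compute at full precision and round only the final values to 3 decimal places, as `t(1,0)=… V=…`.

t(1,0)=1.085 V=44.749

span = t_max - t_min = 2.52 - 0.52 = 2.000
L(1,0) = 183, L_eff = 183/255 = 0.717647
t(1,0) = 2.52 - 2.000·0.717647 = 1.085
Σt over all 10·3 pixels = 10756/255 ≈ 42.1803922
V = pitch²·Σt = 1.03²·10756/255 = 44.749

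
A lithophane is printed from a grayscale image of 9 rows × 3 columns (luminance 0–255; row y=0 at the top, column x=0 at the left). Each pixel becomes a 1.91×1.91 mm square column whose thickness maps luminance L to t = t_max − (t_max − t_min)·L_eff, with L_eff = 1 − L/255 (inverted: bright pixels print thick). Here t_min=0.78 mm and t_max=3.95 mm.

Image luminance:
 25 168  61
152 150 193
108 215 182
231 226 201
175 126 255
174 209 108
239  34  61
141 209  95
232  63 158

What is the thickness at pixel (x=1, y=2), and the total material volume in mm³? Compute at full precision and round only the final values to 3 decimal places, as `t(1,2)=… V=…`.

t(1,2)=3.453 V=266.895

span = t_max - t_min = 3.95 - 0.78 = 3.170
L(1,2) = 215, L_eff = 1 - 215/255 = 0.156863 (inverted)
t(1,2) = 3.95 - 3.170·0.156863 = 3.453
Σt over all 9·3 pixels = 621859/8500 ≈ 73.1598824
V = pitch²·Σt = 1.91²·621859/8500 = 266.895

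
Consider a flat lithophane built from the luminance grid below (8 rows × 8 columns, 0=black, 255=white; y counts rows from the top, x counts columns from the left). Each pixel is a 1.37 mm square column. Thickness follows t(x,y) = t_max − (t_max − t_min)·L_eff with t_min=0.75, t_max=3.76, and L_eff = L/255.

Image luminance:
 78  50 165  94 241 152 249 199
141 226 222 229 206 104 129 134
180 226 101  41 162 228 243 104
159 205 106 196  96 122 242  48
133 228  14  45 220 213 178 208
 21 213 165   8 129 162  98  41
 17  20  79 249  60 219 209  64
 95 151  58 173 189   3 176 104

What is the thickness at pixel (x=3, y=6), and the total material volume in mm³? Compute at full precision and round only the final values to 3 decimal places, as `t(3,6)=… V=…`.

span = t_max - t_min = 3.76 - 0.75 = 3.010
L(3,6) = 249, L_eff = 249/255 = 0.976471
t(3,6) = 3.76 - 3.010·0.976471 = 0.821
Σt over all 8·8 pixels = 34213/255 ≈ 134.1686275
V = pitch²·Σt = 1.37²·34213/255 = 251.821

t(3,6)=0.821 V=251.821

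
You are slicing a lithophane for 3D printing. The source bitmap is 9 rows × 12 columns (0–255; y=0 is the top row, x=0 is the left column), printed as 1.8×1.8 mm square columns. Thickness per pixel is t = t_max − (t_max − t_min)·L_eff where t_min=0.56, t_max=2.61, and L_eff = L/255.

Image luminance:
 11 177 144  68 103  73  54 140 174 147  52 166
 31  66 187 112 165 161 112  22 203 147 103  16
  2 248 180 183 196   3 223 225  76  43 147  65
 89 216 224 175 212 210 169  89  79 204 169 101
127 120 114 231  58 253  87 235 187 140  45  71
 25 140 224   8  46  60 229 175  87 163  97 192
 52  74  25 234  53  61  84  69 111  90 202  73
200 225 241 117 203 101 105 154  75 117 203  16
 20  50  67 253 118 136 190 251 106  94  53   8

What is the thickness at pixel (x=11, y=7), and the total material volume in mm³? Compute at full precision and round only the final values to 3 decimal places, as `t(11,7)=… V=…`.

t(11,7)=2.481 V=561.474

span = t_max - t_min = 2.61 - 0.56 = 2.050
L(11,7) = 16, L_eff = 16/255 = 0.062745
t(11,7) = 2.61 - 2.050·0.062745 = 2.481
Σt over all 9·12 pixels = 883801/5100 ≈ 173.2943137
V = pitch²·Σt = 1.8²·883801/5100 = 561.474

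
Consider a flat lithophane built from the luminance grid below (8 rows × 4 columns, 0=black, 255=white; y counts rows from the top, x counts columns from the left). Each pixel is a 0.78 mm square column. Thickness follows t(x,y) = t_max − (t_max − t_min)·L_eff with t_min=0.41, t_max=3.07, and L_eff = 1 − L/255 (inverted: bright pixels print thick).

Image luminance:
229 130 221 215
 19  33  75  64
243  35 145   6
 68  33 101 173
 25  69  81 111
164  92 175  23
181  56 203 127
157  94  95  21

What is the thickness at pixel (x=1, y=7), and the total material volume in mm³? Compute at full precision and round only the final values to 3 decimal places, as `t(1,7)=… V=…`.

span = t_max - t_min = 3.07 - 0.41 = 2.660
L(1,7) = 94, L_eff = 1 - 94/255 = 0.631373 (inverted)
t(1,7) = 3.07 - 2.660·0.631373 = 1.391
Σt over all 8·4 pixels = 313996/6375 ≈ 49.2542745
V = pitch²·Σt = 0.78²·313996/6375 = 29.966

t(1,7)=1.391 V=29.966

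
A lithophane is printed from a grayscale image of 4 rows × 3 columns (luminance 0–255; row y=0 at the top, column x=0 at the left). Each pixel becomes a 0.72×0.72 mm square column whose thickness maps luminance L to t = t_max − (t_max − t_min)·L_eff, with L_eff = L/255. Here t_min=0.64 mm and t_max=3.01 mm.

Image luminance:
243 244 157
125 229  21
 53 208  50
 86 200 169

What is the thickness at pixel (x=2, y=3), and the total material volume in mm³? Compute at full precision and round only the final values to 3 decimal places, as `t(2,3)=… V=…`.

span = t_max - t_min = 3.01 - 0.64 = 2.370
L(2,3) = 169, L_eff = 169/255 = 0.662745
t(2,3) = 3.01 - 2.370·0.662745 = 1.439
Σt over all 4·3 pixels = 19.53
V = pitch²·Σt = 0.72²·19.53 = 10.124

t(2,3)=1.439 V=10.124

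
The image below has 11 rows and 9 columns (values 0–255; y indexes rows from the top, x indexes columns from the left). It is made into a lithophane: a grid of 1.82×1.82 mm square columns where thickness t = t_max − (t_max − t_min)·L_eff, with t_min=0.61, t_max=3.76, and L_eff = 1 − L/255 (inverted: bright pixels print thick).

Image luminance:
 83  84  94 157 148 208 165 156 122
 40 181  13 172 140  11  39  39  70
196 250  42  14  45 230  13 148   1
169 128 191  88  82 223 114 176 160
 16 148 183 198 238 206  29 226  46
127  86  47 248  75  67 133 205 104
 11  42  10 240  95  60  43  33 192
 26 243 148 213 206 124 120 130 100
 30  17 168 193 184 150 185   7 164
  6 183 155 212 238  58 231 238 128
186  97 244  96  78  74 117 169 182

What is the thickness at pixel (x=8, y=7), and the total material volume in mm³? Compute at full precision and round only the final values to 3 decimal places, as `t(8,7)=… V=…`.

t(8,7)=1.845 V=707.418

span = t_max - t_min = 3.76 - 0.61 = 3.150
L(8,7) = 100, L_eff = 1 - 100/255 = 0.607843 (inverted)
t(8,7) = 3.76 - 3.150·0.607843 = 1.845
Σt over all 11·9 pixels = 363063/1700 ≈ 213.5664706
V = pitch²·Σt = 1.82²·363063/1700 = 707.418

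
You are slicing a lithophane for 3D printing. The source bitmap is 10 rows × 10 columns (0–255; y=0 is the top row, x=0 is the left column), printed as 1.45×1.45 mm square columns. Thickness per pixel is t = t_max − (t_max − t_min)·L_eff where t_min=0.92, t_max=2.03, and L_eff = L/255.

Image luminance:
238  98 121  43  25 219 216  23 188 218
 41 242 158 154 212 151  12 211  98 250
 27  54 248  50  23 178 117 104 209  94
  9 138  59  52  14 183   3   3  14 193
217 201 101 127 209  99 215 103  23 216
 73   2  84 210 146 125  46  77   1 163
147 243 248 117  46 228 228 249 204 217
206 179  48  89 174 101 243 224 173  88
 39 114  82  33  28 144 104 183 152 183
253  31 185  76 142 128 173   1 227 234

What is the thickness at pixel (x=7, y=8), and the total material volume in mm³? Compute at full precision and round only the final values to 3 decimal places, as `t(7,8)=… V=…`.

span = t_max - t_min = 2.03 - 0.92 = 1.110
L(7,8) = 183, L_eff = 183/255 = 0.717647
t(7,8) = 2.03 - 1.110·0.717647 = 1.233
Σt over all 10·10 pixels = 310274/2125 ≈ 146.0112941
V = pitch²·Σt = 1.45²·310274/2125 = 306.989

t(7,8)=1.233 V=306.989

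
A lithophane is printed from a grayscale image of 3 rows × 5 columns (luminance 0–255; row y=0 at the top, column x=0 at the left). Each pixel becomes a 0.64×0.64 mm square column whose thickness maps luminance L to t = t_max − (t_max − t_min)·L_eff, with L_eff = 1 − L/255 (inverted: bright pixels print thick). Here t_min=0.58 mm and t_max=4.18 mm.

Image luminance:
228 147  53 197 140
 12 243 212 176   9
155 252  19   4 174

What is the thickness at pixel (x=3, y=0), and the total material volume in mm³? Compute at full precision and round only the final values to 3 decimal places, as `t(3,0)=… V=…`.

span = t_max - t_min = 4.18 - 0.58 = 3.600
L(3,0) = 197, L_eff = 1 - 197/255 = 0.227451 (inverted)
t(3,0) = 4.18 - 3.600·0.227451 = 3.361
Σt over all 3·5 pixels = 31647/850 ≈ 37.2317647
V = pitch²·Σt = 0.64²·31647/850 = 15.250

t(3,0)=3.361 V=15.250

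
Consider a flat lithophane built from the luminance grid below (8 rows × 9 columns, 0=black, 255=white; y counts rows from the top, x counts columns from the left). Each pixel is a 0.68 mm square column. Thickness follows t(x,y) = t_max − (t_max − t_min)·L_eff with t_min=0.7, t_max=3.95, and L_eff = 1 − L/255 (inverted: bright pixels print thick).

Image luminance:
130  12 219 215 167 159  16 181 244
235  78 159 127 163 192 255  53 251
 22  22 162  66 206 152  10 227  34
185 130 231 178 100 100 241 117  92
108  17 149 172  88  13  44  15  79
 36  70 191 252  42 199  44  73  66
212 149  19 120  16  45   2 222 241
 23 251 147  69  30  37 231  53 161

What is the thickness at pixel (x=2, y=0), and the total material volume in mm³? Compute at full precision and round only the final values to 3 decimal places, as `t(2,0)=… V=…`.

span = t_max - t_min = 3.95 - 0.7 = 3.250
L(2,0) = 219, L_eff = 1 - 219/255 = 0.141176 (inverted)
t(2,0) = 3.95 - 3.250·0.141176 = 3.491
Σt over all 8·9 pixels = 55343/340 ≈ 162.7735294
V = pitch²·Σt = 0.68²·55343/340 = 75.266

t(2,0)=3.491 V=75.266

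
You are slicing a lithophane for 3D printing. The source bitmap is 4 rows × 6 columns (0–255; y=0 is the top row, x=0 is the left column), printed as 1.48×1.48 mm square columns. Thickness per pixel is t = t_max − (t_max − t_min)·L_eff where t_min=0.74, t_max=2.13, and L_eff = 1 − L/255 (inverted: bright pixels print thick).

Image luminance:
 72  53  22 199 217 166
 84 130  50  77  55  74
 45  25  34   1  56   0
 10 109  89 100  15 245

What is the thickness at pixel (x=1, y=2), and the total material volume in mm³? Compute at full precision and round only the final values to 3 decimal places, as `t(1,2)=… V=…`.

t(1,2)=0.876 V=61.921

span = t_max - t_min = 2.13 - 0.74 = 1.390
L(1,2) = 25, L_eff = 1 - 25/255 = 0.901961 (inverted)
t(1,2) = 2.13 - 1.390·0.901961 = 0.876
Σt over all 4·6 pixels = 180218/6375 ≈ 28.2694902
V = pitch²·Σt = 1.48²·180218/6375 = 61.921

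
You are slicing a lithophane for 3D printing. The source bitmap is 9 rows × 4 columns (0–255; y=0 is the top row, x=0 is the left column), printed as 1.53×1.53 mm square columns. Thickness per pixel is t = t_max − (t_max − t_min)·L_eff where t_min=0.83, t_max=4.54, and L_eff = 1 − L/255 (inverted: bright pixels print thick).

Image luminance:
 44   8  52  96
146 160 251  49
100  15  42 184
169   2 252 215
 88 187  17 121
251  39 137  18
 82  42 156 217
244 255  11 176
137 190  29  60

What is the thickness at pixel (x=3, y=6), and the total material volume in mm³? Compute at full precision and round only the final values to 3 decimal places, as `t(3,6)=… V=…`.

t(3,6)=3.987 V=214.419

span = t_max - t_min = 4.54 - 0.83 = 3.710
L(3,6) = 217, L_eff = 1 - 217/255 = 0.149020 (inverted)
t(3,6) = 4.54 - 3.710·0.149020 = 3.987
Σt over all 9·4 pixels = 389287/4250 ≈ 91.5969412
V = pitch²·Σt = 1.53²·389287/4250 = 214.419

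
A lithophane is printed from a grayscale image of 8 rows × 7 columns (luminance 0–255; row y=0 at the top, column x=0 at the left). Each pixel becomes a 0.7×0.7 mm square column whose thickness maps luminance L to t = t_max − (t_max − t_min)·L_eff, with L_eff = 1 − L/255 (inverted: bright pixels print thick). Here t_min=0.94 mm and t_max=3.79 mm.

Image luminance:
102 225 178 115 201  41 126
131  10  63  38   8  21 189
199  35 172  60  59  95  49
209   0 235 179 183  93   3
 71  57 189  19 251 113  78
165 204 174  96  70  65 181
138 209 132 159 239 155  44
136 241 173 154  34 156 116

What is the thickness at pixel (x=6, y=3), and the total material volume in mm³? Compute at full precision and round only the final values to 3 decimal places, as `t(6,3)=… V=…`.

span = t_max - t_min = 3.79 - 0.94 = 2.850
L(6,3) = 3, L_eff = 1 - 3/255 = 0.988235 (inverted)
t(6,3) = 3.79 - 2.850·0.988235 = 0.974
Σt over all 8·7 pixels = 21941/170 ≈ 129.0647059
V = pitch²·Σt = 0.7²·21941/170 = 63.242

t(6,3)=0.974 V=63.242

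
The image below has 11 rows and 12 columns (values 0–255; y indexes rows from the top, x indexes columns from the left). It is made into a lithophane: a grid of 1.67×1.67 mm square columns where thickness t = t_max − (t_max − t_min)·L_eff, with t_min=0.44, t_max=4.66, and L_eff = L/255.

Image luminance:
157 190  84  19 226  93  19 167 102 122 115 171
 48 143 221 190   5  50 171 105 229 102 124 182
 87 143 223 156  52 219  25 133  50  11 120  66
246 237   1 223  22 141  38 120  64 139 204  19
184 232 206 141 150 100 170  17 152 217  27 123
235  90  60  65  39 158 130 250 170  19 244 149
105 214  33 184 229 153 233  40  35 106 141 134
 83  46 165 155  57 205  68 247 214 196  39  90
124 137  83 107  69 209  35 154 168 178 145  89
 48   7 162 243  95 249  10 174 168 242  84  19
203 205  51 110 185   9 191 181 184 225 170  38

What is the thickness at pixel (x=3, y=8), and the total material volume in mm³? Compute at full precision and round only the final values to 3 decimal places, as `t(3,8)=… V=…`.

t(3,8)=2.889 V=929.744

span = t_max - t_min = 4.66 - 0.44 = 4.220
L(3,8) = 107, L_eff = 107/255 = 0.419608
t(3,8) = 4.66 - 4.220·0.419608 = 2.889
Σt over all 11·12 pixels = 283367/850 ≈ 333.3729412
V = pitch²·Σt = 1.67²·283367/850 = 929.744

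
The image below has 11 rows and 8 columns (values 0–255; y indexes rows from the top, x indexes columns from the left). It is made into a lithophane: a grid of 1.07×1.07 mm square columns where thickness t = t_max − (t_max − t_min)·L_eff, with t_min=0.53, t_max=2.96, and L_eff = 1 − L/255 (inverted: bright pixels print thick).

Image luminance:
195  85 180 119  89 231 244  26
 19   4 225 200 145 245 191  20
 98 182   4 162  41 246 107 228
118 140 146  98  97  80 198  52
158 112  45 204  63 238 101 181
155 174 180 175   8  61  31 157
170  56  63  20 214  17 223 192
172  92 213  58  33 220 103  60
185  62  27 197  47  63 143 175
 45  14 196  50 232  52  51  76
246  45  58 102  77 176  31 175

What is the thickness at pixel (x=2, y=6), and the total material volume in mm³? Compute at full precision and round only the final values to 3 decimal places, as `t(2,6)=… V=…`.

span = t_max - t_min = 2.96 - 0.53 = 2.430
L(2,6) = 63, L_eff = 1 - 63/255 = 0.752941 (inverted)
t(2,6) = 2.96 - 2.430·0.752941 = 1.130
Σt over all 11·8 pixels = 1262249/8500 ≈ 148.4998824
V = pitch²·Σt = 1.07²·1262249/8500 = 170.018

t(2,6)=1.130 V=170.018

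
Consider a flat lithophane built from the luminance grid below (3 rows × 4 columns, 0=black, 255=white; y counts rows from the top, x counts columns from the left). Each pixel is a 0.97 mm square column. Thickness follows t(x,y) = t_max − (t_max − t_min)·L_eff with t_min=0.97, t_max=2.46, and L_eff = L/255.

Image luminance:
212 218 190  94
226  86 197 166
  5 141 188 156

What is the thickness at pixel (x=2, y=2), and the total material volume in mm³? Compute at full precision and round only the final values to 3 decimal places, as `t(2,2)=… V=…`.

span = t_max - t_min = 2.46 - 0.97 = 1.490
L(2,2) = 188, L_eff = 188/255 = 0.737255
t(2,2) = 2.46 - 1.490·0.737255 = 1.361
Σt over all 3·4 pixels = 472789/25500 ≈ 18.5407451
V = pitch²·Σt = 0.97²·472789/25500 = 17.445

t(2,2)=1.361 V=17.445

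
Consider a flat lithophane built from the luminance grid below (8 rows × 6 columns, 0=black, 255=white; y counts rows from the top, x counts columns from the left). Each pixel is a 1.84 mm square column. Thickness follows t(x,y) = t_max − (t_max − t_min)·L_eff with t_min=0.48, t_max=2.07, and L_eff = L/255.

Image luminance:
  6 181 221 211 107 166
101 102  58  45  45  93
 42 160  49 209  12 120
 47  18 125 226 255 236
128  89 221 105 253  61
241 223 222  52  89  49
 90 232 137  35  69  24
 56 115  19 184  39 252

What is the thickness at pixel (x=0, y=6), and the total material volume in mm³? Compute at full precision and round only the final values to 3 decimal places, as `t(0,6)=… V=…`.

span = t_max - t_min = 2.07 - 0.48 = 1.590
L(0,6) = 90, L_eff = 90/255 = 0.352941
t(0,6) = 2.07 - 1.590·0.352941 = 1.509
Σt over all 8·6 pixels = 5361/85 ≈ 63.0705882
V = pitch²·Σt = 1.84²·5361/85 = 213.532

t(0,6)=1.509 V=213.532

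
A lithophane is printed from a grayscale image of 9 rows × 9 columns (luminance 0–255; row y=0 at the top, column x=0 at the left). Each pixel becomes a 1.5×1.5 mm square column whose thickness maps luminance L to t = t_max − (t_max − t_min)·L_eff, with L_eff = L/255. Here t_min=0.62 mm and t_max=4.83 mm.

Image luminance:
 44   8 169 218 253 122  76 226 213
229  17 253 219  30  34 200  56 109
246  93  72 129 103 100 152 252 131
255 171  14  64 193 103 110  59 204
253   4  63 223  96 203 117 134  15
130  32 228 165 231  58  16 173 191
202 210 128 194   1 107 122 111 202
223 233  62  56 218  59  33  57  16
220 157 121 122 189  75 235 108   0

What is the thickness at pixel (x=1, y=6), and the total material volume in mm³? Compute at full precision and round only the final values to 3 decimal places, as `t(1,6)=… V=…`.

span = t_max - t_min = 4.83 - 0.62 = 4.210
L(1,6) = 210, L_eff = 210/255 = 0.823529
t(1,6) = 4.83 - 4.210·0.823529 = 1.363
Σt over all 9·9 pixels = 1092649/5100 ≈ 214.2449020
V = pitch²·Σt = 1.5²·1092649/5100 = 482.051

t(1,6)=1.363 V=482.051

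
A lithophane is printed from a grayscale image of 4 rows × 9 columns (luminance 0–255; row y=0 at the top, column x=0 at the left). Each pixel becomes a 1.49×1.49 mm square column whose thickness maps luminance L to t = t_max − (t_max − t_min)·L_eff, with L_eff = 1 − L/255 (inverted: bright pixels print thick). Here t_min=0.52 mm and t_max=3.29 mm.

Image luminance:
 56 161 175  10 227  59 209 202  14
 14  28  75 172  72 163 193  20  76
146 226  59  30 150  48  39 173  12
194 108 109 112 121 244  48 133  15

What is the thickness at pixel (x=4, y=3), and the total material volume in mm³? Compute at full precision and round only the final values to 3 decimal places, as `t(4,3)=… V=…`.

t(4,3)=1.834 V=135.445

span = t_max - t_min = 3.29 - 0.52 = 2.770
L(4,3) = 121, L_eff = 1 - 121/255 = 0.525490 (inverted)
t(4,3) = 3.29 - 2.770·0.525490 = 1.834
Σt over all 4·9 pixels = 91513/1500 ≈ 61.0086667
V = pitch²·Σt = 1.49²·91513/1500 = 135.445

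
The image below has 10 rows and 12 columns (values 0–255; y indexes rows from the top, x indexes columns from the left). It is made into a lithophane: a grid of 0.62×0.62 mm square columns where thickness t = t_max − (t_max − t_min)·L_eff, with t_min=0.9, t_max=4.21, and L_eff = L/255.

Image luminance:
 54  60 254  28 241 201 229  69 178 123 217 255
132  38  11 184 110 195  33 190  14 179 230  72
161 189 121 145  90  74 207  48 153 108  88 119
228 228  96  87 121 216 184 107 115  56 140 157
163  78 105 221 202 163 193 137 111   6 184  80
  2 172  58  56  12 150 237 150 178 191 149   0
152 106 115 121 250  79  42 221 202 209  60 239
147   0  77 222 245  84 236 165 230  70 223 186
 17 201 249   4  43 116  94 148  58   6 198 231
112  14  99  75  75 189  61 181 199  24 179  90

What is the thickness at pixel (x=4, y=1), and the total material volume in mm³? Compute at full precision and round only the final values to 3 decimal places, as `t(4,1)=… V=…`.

span = t_max - t_min = 4.21 - 0.9 = 3.310
L(4,1) = 110, L_eff = 110/255 = 0.431373
t(4,1) = 4.21 - 3.310·0.431373 = 2.782
Σt over all 10·12 pixels = 7627313/25500 ≈ 299.1103137
V = pitch²·Σt = 0.62²·7627313/25500 = 114.978

t(4,1)=2.782 V=114.978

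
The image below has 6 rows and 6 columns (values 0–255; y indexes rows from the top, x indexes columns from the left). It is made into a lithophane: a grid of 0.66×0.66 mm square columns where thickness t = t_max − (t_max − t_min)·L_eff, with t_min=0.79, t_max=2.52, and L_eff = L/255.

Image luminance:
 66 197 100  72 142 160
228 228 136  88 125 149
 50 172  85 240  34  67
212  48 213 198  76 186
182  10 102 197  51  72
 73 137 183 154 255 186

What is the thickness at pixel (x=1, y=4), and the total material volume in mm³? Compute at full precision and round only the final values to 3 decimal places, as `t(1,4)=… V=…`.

span = t_max - t_min = 2.52 - 0.79 = 1.730
L(1,4) = 10, L_eff = 10/255 = 0.039216
t(1,4) = 2.52 - 1.730·0.039216 = 2.452
Σt over all 6·6 pixels = 735079/12750 ≈ 57.6532549
V = pitch²·Σt = 0.66²·735079/12750 = 25.114

t(1,4)=2.452 V=25.114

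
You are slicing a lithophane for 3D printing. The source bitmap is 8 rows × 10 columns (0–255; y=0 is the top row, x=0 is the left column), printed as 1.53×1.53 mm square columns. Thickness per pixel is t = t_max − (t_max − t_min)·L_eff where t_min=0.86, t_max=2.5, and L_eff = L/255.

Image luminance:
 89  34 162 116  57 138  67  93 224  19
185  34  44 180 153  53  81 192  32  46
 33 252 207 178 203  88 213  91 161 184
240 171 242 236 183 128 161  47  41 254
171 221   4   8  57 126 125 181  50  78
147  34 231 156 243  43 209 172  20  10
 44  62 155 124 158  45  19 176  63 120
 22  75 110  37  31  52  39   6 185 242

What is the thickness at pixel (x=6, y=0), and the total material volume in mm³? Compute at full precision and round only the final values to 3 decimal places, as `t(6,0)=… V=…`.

span = t_max - t_min = 2.5 - 0.86 = 1.640
L(6,0) = 67, L_eff = 67/255 = 0.262745
t(6,0) = 2.5 - 1.640·0.262745 = 2.069
Σt over all 8·10 pixels = 297039/2125 ≈ 139.7830588
V = pitch²·Σt = 1.53²·297039/2125 = 327.218

t(6,0)=2.069 V=327.218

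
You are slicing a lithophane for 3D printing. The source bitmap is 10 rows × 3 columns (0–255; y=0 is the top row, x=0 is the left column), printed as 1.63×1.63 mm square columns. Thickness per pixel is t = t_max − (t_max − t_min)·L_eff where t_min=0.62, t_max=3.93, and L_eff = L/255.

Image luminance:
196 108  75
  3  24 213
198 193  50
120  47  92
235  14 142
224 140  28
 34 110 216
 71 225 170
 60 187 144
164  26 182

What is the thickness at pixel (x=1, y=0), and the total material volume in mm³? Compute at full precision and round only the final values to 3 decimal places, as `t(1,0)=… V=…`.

span = t_max - t_min = 3.93 - 0.62 = 3.310
L(1,0) = 108, L_eff = 108/255 = 0.423529
t(1,0) = 3.93 - 3.310·0.423529 = 2.528
Σt over all 10·3 pixels = 1784729/25500 ≈ 69.9893725
V = pitch²·Σt = 1.63²·1784729/25500 = 185.955

t(1,0)=2.528 V=185.955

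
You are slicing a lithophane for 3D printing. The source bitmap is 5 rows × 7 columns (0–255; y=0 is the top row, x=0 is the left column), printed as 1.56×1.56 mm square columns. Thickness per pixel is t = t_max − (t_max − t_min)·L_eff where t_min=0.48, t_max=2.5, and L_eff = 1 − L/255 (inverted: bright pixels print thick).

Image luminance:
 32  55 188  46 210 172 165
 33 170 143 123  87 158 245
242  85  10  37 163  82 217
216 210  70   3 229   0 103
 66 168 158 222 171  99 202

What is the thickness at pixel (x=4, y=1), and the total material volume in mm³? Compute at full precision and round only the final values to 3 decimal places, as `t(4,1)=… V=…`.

t(4,1)=1.169 V=129.177

span = t_max - t_min = 2.5 - 0.48 = 2.020
L(4,1) = 87, L_eff = 1 - 87/255 = 0.658824 (inverted)
t(4,1) = 2.5 - 2.020·0.658824 = 1.169
Σt over all 5·7 pixels = 67678/1275 ≈ 53.0807843
V = pitch²·Σt = 1.56²·67678/1275 = 129.177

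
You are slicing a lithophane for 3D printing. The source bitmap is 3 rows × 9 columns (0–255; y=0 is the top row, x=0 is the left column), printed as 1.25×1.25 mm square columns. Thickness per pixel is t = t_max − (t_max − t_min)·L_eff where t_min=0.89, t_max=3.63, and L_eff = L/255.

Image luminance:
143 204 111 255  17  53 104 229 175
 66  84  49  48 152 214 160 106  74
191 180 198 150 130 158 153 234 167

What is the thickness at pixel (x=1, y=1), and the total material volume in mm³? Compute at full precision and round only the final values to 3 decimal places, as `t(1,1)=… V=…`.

span = t_max - t_min = 3.63 - 0.89 = 2.740
L(1,1) = 84, L_eff = 84/255 = 0.329412
t(1,1) = 3.63 - 2.740·0.329412 = 2.727
Σt over all 3·9 pixels = 291337/5100 ≈ 57.1249020
V = pitch²·Σt = 1.25²·291337/5100 = 89.258

t(1,1)=2.727 V=89.258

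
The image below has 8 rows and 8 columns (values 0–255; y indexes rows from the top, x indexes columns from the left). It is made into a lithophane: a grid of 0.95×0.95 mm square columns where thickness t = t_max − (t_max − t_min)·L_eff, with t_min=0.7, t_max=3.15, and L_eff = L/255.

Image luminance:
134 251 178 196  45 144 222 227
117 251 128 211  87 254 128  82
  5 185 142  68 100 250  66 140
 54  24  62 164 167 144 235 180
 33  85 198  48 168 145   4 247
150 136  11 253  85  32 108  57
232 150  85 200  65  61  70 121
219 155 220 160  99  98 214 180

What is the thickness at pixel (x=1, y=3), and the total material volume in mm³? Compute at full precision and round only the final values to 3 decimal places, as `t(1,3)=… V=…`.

span = t_max - t_min = 3.15 - 0.7 = 2.450
L(1,3) = 24, L_eff = 24/255 = 0.094118
t(1,3) = 3.15 - 2.450·0.094118 = 2.919
Σt over all 8·8 pixels = 20013/170 ≈ 117.7235294
V = pitch²·Σt = 0.95²·20013/170 = 106.245

t(1,3)=2.919 V=106.245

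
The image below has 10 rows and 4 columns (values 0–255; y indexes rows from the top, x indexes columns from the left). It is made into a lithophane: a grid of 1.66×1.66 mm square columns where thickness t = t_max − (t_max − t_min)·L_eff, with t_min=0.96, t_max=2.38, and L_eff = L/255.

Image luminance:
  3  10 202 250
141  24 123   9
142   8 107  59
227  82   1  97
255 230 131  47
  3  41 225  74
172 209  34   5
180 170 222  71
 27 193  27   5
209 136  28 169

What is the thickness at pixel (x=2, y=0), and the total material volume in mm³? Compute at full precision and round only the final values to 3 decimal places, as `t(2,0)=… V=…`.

span = t_max - t_min = 2.38 - 0.96 = 1.420
L(2,0) = 202, L_eff = 202/255 = 0.792157
t(2,0) = 2.38 - 1.420·0.792157 = 1.255
Σt over all 10·4 pixels = 452546/6375 ≈ 70.9876078
V = pitch²·Σt = 1.66²·452546/6375 = 195.613

t(2,0)=1.255 V=195.613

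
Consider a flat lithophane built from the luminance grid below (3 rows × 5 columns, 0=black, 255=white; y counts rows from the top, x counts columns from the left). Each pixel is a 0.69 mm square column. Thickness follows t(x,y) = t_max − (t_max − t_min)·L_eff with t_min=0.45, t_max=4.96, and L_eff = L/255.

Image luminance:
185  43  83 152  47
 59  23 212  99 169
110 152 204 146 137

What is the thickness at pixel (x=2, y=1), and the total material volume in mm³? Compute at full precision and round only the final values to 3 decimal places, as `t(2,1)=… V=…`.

t(2,1)=1.211 V=20.088

span = t_max - t_min = 4.96 - 0.45 = 4.510
L(2,1) = 212, L_eff = 212/255 = 0.831373
t(2,1) = 4.96 - 4.510·0.831373 = 1.211
Σt over all 3·5 pixels = 358643/8500 ≈ 42.1932941
V = pitch²·Σt = 0.69²·358643/8500 = 20.088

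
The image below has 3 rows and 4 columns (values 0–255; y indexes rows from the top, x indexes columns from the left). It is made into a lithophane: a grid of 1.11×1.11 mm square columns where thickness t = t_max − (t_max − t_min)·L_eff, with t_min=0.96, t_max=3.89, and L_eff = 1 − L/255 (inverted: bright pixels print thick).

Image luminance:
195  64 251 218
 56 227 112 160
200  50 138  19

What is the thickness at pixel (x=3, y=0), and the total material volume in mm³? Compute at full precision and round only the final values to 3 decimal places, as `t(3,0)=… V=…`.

span = t_max - t_min = 3.89 - 0.96 = 2.930
L(3,0) = 218, L_eff = 1 - 218/255 = 0.145098 (inverted)
t(3,0) = 3.89 - 2.930·0.145098 = 3.465
Σt over all 3·4 pixels = 78893/2550 ≈ 30.9384314
V = pitch²·Σt = 1.11²·78893/2550 = 38.119

t(3,0)=3.465 V=38.119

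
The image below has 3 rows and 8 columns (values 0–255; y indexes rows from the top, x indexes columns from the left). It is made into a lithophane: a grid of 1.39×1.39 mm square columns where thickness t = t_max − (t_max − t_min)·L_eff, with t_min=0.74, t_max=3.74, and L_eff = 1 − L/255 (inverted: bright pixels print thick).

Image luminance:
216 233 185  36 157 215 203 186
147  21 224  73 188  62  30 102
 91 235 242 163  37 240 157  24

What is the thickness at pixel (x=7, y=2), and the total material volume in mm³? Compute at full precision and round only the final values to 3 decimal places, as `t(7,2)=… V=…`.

t(7,2)=1.022 V=113.121

span = t_max - t_min = 3.74 - 0.74 = 3.000
L(7,2) = 24, L_eff = 1 - 24/255 = 0.905882 (inverted)
t(7,2) = 3.74 - 3.000·0.905882 = 1.022
Σt over all 3·8 pixels = 24883/425 ≈ 58.5482353
V = pitch²·Σt = 1.39²·24883/425 = 113.121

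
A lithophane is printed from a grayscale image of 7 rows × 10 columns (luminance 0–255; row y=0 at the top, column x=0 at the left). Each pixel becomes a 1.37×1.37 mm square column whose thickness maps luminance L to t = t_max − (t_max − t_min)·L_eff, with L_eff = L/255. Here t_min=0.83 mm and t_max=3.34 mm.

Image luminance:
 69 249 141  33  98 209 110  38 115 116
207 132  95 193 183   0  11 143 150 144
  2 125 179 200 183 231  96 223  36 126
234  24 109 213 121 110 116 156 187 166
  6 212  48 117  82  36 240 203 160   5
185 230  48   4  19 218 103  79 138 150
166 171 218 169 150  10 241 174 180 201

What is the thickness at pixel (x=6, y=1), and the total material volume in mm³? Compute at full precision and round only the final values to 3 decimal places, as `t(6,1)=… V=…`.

t(6,1)=3.232 V=268.188

span = t_max - t_min = 3.34 - 0.83 = 2.510
L(6,1) = 11, L_eff = 11/255 = 0.043137
t(6,1) = 3.34 - 2.510·0.043137 = 3.232
Σt over all 7·10 pixels = 910916/6375 ≈ 142.8887843
V = pitch²·Σt = 1.37²·910916/6375 = 268.188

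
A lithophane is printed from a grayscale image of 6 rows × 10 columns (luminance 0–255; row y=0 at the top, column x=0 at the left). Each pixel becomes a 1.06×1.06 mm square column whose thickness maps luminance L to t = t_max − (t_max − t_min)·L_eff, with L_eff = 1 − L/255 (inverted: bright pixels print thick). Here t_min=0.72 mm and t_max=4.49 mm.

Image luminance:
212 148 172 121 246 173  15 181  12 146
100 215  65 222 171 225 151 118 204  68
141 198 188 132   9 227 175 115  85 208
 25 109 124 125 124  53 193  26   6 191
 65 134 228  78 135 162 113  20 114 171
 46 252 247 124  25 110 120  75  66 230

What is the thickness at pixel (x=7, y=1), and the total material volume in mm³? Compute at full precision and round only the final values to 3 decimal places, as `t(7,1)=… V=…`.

t(7,1)=2.465 V=180.336

span = t_max - t_min = 4.49 - 0.72 = 3.770
L(7,1) = 118, L_eff = 1 - 118/255 = 0.537255 (inverted)
t(7,1) = 4.49 - 3.770·0.537255 = 2.465
Σt over all 6·10 pixels = 2046359/12750 ≈ 160.4987451
V = pitch²·Σt = 1.06²·2046359/12750 = 180.336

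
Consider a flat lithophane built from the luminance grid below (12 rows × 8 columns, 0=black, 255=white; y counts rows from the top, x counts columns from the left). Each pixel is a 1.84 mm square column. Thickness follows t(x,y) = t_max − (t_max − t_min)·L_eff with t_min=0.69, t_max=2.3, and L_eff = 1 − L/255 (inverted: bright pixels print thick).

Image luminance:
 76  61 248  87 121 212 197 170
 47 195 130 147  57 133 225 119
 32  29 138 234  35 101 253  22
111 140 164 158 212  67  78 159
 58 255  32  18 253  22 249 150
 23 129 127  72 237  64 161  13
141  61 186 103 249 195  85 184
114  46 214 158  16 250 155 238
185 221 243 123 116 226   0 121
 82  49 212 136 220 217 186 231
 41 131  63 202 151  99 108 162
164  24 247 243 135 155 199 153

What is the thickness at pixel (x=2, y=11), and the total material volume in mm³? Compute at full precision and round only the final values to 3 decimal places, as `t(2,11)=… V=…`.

t(2,11)=2.249 V=507.726

span = t_max - t_min = 2.3 - 0.69 = 1.610
L(2,11) = 247, L_eff = 1 - 247/255 = 0.031373 (inverted)
t(2,11) = 2.3 - 1.610·0.031373 = 2.249
Σt over all 12·8 pixels = 3824141/25500 ≈ 149.9663137
V = pitch²·Σt = 1.84²·3824141/25500 = 507.726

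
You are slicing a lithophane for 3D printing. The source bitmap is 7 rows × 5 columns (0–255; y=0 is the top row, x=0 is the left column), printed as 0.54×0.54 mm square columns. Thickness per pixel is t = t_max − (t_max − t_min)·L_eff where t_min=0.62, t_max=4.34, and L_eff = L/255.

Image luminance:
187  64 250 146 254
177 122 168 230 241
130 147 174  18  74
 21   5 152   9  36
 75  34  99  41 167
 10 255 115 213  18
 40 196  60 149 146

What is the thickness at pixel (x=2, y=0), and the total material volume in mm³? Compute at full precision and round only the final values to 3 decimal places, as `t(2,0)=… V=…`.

span = t_max - t_min = 4.34 - 0.62 = 3.720
L(2,0) = 250, L_eff = 250/255 = 0.980392
t(2,0) = 4.34 - 3.720·0.980392 = 0.693
Σt over all 7·5 pixels = 383749/4250 ≈ 90.2938824
V = pitch²·Σt = 0.54²·383749/4250 = 26.330

t(2,0)=0.693 V=26.330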